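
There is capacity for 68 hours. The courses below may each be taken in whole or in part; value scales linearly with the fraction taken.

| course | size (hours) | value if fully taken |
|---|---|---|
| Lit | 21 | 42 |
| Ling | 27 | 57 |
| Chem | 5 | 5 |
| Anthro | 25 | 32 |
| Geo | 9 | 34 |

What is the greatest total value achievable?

147.08

Sort by value density: Geo 34/9≈3.78, Ling 57/27≈2.11, Lit 42/21≈2, Anthro 32/25≈1.28, Chem 5/5≈1.
All 9 hours of Geo fit (value 34) — 59 remain.
Ling: take in full, 27 hours for value 57 — 32 left.
Lit: take in full, 21 hours for value 42 — 11 left.
Fill the last 11 hours with part of Anthro: 11/25 of it earns 14.08.
Total value = 147.08.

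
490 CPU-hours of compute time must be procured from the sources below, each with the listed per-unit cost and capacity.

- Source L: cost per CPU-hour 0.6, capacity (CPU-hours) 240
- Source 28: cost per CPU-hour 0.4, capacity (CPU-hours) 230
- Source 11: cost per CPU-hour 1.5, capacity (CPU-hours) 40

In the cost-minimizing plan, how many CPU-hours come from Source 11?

Fill from the cheapest source first.
Source 28 at 0.4: take all 230 CPU-hours → 260 still needed.
Source L at 0.6: take all 240 CPU-hours → 20 still needed.
Source 11 at 1.5: take 20 of its 40 → requirement met.

20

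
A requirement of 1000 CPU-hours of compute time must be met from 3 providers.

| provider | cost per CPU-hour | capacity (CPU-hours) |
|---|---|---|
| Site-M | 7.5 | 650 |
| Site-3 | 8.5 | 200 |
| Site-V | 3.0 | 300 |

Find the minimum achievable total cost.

Cheapest first:
Site-V at 3.0: take all 300 CPU-hours → 700 still needed.
Take 650 from Site-M at 7.5 → need 50 more.
Site-3 (8.5): take the remaining 50 → done.
Cost = 300×3.0 + 650×7.5 + 50×8.5 = 6200.

6200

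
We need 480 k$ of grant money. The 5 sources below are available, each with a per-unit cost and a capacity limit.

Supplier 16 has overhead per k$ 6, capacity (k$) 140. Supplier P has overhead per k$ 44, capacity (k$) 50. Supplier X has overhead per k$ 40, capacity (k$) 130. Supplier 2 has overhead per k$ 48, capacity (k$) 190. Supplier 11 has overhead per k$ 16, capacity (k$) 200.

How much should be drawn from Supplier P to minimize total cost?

Fill from the cheapest source first.
Supplier 16 at 6: take all 140 k$ → 340 still needed.
Supplier 11 at 16: take all 200 k$ → 140 still needed.
Supplier X (40): use full 130 → 10 k$ to go.
Take 10 from Supplier P at 44 to finish.
Supplier 2: unused.

10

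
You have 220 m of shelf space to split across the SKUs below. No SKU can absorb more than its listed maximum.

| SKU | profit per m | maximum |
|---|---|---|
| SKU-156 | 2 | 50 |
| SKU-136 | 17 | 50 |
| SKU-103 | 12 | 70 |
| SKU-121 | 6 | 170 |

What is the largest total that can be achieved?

2290

Order the SKUs by profit per m: SKU-136 17 > SKU-103 12 > SKU-121 6 > SKU-156 2.
SKU-136: +50 to 50 (cap) — 170 left.
Give SKU-103 70 to hit its cap of 70 — 100 left.
SKU-121: +100 (room for 170) → 100. Pool exhausted.
Total = 17×50 + 12×70 + 6×100 = 2290.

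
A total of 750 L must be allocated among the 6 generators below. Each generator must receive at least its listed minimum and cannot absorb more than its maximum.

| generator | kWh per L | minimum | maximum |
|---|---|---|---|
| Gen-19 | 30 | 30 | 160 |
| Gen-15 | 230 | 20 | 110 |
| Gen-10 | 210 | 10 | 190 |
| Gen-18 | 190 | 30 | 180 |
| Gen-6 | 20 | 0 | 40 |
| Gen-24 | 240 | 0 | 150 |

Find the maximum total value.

139000

Meeting every minimum uses 30+20+10+30+0+0 = 90 L, leaving 660.
Highest kWh per L first: Gen-24 240 > Gen-15 230 > Gen-10 210 > Gen-18 190 > Gen-19 30 > Gen-6 20.
Gen-24 takes 150 more to reach its cap of 150 → 510 left.
Gen-15: +90 to 110 (cap) → 420 left.
Gen-10 takes 180 more to reach its cap of 190 → 240 left.
Gen-18 takes 150 more to reach its cap of 180 → 90 left.
Gen-19 has room for 130 more but only 90 remain, so it gets 120.
Total = 30×120 + 230×110 + 210×190 + 190×180 + 240×150 = 139000.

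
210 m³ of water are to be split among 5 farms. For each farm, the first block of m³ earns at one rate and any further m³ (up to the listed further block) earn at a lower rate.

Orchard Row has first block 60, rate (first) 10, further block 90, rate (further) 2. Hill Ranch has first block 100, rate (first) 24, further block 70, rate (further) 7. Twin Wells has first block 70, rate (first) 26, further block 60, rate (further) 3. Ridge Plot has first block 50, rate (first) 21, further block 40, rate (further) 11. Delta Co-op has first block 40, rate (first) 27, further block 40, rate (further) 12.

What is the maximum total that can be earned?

Rank every tier by rate: Delta Co-op/tier1 27 > Twin Wells/tier1 26 > Hill Ranch/tier1 24 > Ridge Plot/tier1 21 > Delta Co-op/tier2 12 > Ridge Plot/tier2 11 > Orchard Row/tier1 10 > Hill Ranch/tier2 7 > Twin Wells/tier2 3 > Orchard Row/tier2 2.
Delta Co-op tier1 at 27: fill all 40 → 170 left.
Twin Wells/tier1 (26): +70 → 100 left.
Fill Hill Ranch tier1 block (100 at 24) → 0 left.
Total = 27×40 + 26×70 + 24×100 = 5300.

5300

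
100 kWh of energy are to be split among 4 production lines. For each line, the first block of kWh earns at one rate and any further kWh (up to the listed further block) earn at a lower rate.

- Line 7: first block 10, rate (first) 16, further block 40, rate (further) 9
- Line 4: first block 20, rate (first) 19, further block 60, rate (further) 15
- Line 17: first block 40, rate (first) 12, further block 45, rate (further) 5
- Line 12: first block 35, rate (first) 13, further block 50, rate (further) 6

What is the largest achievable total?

Treat each block as its own option and order by rate: Line 4/tier1 19 > Line 7/tier1 16 > Line 4/tier2 15 > Line 12/tier1 13 > Line 17/tier1 12 > Line 7/tier2 9 > Line 12/tier2 6 > Line 17/tier2 5.
Line 4/tier1 (19): +20 ; 80 left.
Line 7/tier1 (16): +10 ; 70 left.
Fill Line 4 tier2 block (60 at 15) ; 10 left.
Line 12 tier1 at 13: only 10 left, fill 10.
Total = 19×20 + 16×10 + 15×60 + 13×10 = 1570.

1570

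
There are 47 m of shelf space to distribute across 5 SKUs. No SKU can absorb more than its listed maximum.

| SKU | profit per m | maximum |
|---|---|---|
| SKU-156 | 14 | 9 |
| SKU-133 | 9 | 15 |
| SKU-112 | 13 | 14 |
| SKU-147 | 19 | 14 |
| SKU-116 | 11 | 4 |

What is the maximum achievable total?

672

Rank by profit per m: SKU-147 19 > SKU-156 14 > SKU-112 13 > SKU-116 11 > SKU-133 9.
Give SKU-147 14 to hit its cap of 14 — 33 left.
SKU-156: +9 to 9 (cap) — 24 left.
SKU-112 takes 14 to reach its cap of 14 — 10 left.
SKU-116 takes 4 to reach its cap of 4 — 6 left.
SKU-133: +6 (room for 15) → 6. Pool exhausted.
Total = 14×9 + 9×6 + 13×14 + 19×14 + 11×4 = 672.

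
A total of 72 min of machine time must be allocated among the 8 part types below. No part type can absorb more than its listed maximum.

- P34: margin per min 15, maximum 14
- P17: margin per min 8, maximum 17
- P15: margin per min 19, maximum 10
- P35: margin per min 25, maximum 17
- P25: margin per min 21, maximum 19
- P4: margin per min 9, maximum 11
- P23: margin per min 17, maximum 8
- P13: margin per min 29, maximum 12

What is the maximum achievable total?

Order the part types by margin per min: P13 29 > P35 25 > P25 21 > P15 19 > P23 17 > P34 15 > P4 9 > P17 8.
P13: +12 to 12 (cap) ; 60 left.
P35 takes 17 to reach its cap of 17 ; 43 left.
P25 takes 19 to reach its cap of 19 ; 24 left.
P15: +10 to 10 (cap) ; 14 left.
Give P23 8 to hit its cap of 8 ; 6 left.
P34 has room for 14 but only 6 remain, so it gets 6.
Total = 15×6 + 19×10 + 25×17 + 21×19 + 17×8 + 29×12 = 1588.

1588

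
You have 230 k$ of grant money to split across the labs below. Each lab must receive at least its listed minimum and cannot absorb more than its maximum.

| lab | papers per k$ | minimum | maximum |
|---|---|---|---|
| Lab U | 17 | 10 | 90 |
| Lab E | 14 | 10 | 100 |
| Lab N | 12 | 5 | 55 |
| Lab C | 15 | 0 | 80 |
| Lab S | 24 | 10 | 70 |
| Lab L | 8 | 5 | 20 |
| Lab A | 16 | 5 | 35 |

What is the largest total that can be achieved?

4235

Meeting every minimum uses 10+10+5+0+10+5+5 = 45 k$, leaving 185.
Highest papers per k$ first: Lab S 24 > Lab U 17 > Lab A 16 > Lab C 15 > Lab E 14 > Lab N 12 > Lab L 8.
Lab S takes 60 more to reach its cap of 70 ; 125 left.
Give Lab U 80 more to hit its cap of 90 ; 45 left.
Lab A takes 30 more to reach its cap of 35 ; 15 left.
Only 15 left; Lab C takes them to reach 15.
Total = 17×90 + 14×10 + 12×5 + 15×15 + 24×70 + 8×5 + 16×35 = 4235.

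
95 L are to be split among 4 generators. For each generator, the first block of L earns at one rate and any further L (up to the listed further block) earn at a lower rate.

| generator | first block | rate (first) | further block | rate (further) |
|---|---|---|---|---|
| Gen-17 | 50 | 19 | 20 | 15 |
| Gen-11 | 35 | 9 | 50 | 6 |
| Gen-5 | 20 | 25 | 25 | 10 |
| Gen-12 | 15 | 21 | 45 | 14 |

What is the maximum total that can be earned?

Rank every tier by rate: Gen-5/T1 25 > Gen-12/T1 21 > Gen-17/T1 19 > Gen-17/T2 15 > Gen-12/T2 14 > Gen-5/T2 10 > Gen-11/T1 9 > Gen-11/T2 6.
Gen-5 T1 at 25: fill all 20 → 75 left.
Gen-12/T1 (21): +15 → 60 left.
Gen-17/T1 (19): +50 → 10 left.
10 remain; put them into Gen-17 T2 at 15.
Total = 25×20 + 21×15 + 19×50 + 15×10 = 1915.

1915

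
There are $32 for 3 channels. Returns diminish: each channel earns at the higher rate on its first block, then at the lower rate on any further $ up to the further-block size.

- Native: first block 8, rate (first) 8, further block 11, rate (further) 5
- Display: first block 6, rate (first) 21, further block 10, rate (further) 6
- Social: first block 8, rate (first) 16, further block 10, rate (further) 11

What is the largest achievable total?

428

Rank every tier by rate: Display/first 21 > Social/first 16 > Social/second 11 > Native/first 8 > Display/second 6 > Native/second 5.
Display/first (21): +6 ; 26 left.
Social first at 16: fill all 8 ; 18 left.
Social second at 11: fill all 10 ; 8 left.
Fill Native first block (8 at 8) ; 0 left.
Total = 21×6 + 16×8 + 11×10 + 8×8 = 428.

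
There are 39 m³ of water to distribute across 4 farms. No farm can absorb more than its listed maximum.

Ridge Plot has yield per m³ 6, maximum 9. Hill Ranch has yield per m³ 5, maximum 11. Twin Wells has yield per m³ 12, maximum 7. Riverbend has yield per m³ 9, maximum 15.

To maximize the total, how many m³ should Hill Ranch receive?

Rank by yield per m³: Twin Wells 12 > Riverbend 9 > Ridge Plot 6 > Hill Ranch 5.
Twin Wells takes 7 to reach its cap of 7 — 32 left.
Give Riverbend 15 to hit its cap of 15 — 17 left.
Ridge Plot: +9 to 9 (cap) — 8 left.
Hill Ranch: +8 (room for 11) → 8. Pool exhausted.

8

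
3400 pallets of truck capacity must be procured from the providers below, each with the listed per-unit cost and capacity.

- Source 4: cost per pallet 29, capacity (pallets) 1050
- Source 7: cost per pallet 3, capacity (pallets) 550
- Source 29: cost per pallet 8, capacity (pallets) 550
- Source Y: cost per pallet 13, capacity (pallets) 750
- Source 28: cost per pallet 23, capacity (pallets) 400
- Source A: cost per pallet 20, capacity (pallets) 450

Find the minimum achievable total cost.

54300

Cheapest first:
Source 7 at 3: take all 550 pallets — 2850 still needed.
Take 550 from Source 29 at 8 — need 2300 more.
Take 750 from Source Y at 13 — need 1550 more.
Take 450 from Source A at 20 — need 1100 more.
Take 400 from Source 28 at 23 — need 700 more.
Source 4 (29): take the remaining 700 — done.
Cost = 550×3 + 550×8 + 750×13 + 450×20 + 400×23 + 700×29 = 54300.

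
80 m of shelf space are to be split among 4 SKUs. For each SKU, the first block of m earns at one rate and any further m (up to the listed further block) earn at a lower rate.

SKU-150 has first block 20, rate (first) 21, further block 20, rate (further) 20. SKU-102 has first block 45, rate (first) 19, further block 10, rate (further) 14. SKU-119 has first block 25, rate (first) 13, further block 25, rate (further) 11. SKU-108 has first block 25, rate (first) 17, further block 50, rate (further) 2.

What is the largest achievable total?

1580

Rank every tier by rate: SKU-150/first 21 > SKU-150/second 20 > SKU-102/first 19 > SKU-108/first 17 > SKU-102/second 14 > SKU-119/first 13 > SKU-119/second 11 > SKU-108/second 2.
SKU-150 first at 21: fill all 20 ; 60 left.
SKU-150 second at 20: fill all 20 ; 40 left.
SKU-102/first: +40 of 45 at 19; pool empty.
Total = 21×20 + 20×20 + 19×40 = 1580.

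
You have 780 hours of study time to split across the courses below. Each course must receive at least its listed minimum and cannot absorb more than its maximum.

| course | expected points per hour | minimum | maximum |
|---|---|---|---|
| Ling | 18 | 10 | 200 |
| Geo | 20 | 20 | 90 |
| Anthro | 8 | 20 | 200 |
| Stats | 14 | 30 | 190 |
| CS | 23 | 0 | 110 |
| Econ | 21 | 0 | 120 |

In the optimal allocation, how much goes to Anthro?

70

Meeting every minimum uses 10+20+20+30+0+0 = 80 hours, leaving 700.
Order the courses by expected points per hour: CS 23 > Econ 21 > Geo 20 > Ling 18 > Stats 14 > Anthro 8.
Give CS 110 more to hit its cap of 110 ; 590 left.
Give Econ 120 more to hit its cap of 120 ; 470 left.
Give Geo 70 more to hit its cap of 90 ; 400 left.
Ling: +190 to 200 (cap) ; 210 left.
Stats: +160 to 190 (cap) ; 50 left.
Anthro: +50 (room for 180) → 70. Pool exhausted.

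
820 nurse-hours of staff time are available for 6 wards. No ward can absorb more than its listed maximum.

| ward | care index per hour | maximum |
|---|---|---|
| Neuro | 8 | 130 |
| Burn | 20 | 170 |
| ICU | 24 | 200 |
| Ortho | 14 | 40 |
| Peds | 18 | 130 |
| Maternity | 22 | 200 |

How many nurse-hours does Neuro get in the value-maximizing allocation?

Rank by care index per hour: ICU 24 > Maternity 22 > Burn 20 > Peds 18 > Ortho 14 > Neuro 8.
Give ICU 200 to hit its cap of 200 ; 620 left.
Maternity: +200 to 200 (cap) ; 420 left.
Burn takes 170 to reach its cap of 170 ; 250 left.
Peds: +130 to 130 (cap) ; 120 left.
Give Ortho 40 to hit its cap of 40 ; 80 left.
Neuro has room for 130 but only 80 remain, so it gets 80.

80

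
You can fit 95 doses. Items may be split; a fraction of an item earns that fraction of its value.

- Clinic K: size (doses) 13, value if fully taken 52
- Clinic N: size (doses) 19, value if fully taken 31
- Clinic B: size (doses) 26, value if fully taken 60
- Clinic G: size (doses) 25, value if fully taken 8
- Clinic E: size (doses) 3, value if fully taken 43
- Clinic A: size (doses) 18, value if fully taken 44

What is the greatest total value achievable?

235.12

Best value per unit of size first: Clinic E 43/3≈14.3, Clinic K 52/13≈4, Clinic A 44/18≈2.44, Clinic B 60/26≈2.31, Clinic N 31/19≈1.63, Clinic G 8/25≈0.32.
Take all of Clinic E (3 doses, value 43) ; 92 doses left.
Clinic K: take in full, 13 doses for value 52 ; 79 left.
Clinic A: take in full, 18 doses for value 44 ; 61 left.
All 26 doses of Clinic B fit (value 60) ; 35 remain.
Take all of Clinic N (19 doses, value 31) ; 16 doses left.
Fill the last 16 doses with part of Clinic G: 16/25 of it earns 5.12.
Total value = 235.12.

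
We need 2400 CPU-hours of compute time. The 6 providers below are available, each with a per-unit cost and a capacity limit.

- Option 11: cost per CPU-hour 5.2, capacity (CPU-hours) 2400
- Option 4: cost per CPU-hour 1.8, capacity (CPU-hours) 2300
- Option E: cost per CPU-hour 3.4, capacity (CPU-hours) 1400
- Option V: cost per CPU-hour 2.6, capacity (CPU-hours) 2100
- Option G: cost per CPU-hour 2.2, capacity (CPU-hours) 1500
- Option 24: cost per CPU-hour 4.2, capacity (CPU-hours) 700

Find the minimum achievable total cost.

Use providers in increasing cost order.
Take 2300 from Option 4 at 1.8 ; need 100 more.
Take 100 from Option G at 2.2 to finish.
Option V, Option E, Option 24, Option 11: unused.
Cost = 2300×1.8 + 100×2.2 = 4360.

4360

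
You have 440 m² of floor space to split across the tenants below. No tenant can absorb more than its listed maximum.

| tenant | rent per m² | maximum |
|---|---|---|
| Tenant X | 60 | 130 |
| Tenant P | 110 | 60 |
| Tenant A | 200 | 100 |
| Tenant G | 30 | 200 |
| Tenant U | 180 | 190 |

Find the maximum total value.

Rank by rent per m²: Tenant A 200 > Tenant U 180 > Tenant P 110 > Tenant X 60 > Tenant G 30.
Give Tenant A 100 to hit its cap of 100 — 340 left.
Tenant U: +190 to 190 (cap) — 150 left.
Give Tenant P 60 to hit its cap of 60 — 90 left.
Tenant X has room for 130 but only 90 remain, so it gets 90.
Total = 60×90 + 110×60 + 200×100 + 180×190 = 66200.

66200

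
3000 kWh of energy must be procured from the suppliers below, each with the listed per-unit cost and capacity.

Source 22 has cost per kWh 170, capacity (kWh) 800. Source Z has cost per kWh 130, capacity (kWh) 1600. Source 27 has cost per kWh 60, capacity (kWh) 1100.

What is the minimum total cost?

Fill from the cheapest supplier first.
Source 27 at 60: take all 1100 kWh — 1900 still needed.
Take 1600 from Source Z at 130 — need 300 more.
Source 22 (170): take the remaining 300 — done.
Cost = 1100×60 + 1600×130 + 300×170 = 325000.

325000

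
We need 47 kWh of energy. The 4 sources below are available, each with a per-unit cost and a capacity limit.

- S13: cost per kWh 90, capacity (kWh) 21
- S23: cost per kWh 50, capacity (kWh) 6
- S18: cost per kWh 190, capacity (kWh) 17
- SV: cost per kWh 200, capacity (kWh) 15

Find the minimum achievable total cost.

Cheapest first:
S23 (50): use full 6 — 41 kWh to go.
Take 21 from S13 at 90 — need 20 more.
Take 17 from S18 at 190 — need 3 more.
SV (200): take the remaining 3 — done.
Cost = 6×50 + 21×90 + 17×190 + 3×200 = 6020.

6020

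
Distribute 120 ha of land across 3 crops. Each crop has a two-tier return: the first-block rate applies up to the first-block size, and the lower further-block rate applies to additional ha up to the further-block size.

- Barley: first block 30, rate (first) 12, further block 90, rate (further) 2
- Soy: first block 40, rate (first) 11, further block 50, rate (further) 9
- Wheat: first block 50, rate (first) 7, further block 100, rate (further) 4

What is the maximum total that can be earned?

Treat each block as its own option and order by rate: Barley/first 12 > Soy/first 11 > Soy/second 9 > Wheat/first 7 > Wheat/second 4 > Barley/second 2.
Barley first at 12: fill all 30 → 90 left.
Fill Soy first block (40 at 11) → 50 left.
Soy second at 9: fill all 50 → 0 left.
Total = 12×30 + 11×40 + 9×50 = 1250.

1250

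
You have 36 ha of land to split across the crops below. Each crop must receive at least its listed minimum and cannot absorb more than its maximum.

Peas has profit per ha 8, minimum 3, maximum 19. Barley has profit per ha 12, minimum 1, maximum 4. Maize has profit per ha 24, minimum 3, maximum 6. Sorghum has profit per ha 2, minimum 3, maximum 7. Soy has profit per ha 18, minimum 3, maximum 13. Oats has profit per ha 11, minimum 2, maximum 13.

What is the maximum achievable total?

Meeting every minimum uses 3+1+3+3+3+2 = 15 ha, leaving 21.
Highest profit per ha first: Maize 24 > Soy 18 > Barley 12 > Oats 11 > Peas 8 > Sorghum 2.
Maize takes 3 more to reach its cap of 6 — 18 left.
Soy: +10 to 13 (cap) — 8 left.
Give Barley 3 more to hit its cap of 4 — 5 left.
Only 5 left; Oats takes them to reach 7.
Total = 8×3 + 12×4 + 24×6 + 2×3 + 18×13 + 11×7 = 533.

533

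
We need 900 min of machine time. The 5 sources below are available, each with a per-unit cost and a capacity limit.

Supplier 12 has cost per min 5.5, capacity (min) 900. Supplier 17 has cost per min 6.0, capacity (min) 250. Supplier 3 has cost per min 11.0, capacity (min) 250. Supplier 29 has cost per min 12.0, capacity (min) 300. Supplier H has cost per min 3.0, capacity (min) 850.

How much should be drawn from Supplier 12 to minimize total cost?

50

Fill from the cheapest source first.
Take 850 from Supplier H at 3.0 ; need 50 more.
Supplier 12 at 5.5: take 50 of its 900 ; requirement met.
Supplier 17, Supplier 3, Supplier 29: unused.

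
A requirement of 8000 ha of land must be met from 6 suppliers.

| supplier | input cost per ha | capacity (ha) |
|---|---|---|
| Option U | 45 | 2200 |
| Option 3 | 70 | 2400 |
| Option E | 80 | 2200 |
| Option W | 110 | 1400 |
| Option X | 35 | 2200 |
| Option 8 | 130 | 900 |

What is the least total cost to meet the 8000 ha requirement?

440000

Use suppliers in increasing cost order.
Option X at 35: take all 2200 ha ; 5800 still needed.
Option U (45): use full 2200 ; 3600 ha to go.
Option 3 at 70: take all 2400 ha ; 1200 still needed.
Take 1200 from Option E at 80 to finish.
Option W, Option 8: unused.
Cost = 2200×35 + 2200×45 + 2400×70 + 1200×80 = 440000.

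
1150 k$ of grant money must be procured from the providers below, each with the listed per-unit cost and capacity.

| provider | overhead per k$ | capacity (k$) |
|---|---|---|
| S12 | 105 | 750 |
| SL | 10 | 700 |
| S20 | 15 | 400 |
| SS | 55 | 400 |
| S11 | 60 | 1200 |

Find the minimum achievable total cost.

15750

Cheapest first:
Take 700 from SL at 10 ; need 450 more.
S20 (15): use full 400 ; 50 k$ to go.
Take 50 from SS at 55 to finish.
S11, S12: unused.
Cost = 700×10 + 400×15 + 50×55 = 15750.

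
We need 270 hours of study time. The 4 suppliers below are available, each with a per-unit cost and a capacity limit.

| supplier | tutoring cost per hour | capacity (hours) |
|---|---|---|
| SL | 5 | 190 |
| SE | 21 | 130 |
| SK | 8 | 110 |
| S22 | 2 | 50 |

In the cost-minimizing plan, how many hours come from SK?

30

Use suppliers in increasing cost order.
Take 50 from S22 at 2 — need 220 more.
Take 190 from SL at 5 — need 30 more.
SK at 8: take 30 of its 110 — requirement met.
SE: unused.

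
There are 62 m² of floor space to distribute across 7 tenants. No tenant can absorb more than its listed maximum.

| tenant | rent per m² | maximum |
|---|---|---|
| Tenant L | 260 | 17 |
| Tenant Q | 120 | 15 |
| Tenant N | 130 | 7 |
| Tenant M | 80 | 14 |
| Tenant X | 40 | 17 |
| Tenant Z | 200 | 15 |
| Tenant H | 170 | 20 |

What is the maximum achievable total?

12090

Highest rent per m² first: Tenant L 260 > Tenant Z 200 > Tenant H 170 > Tenant N 130 > Tenant Q 120 > Tenant M 80 > Tenant X 40.
Tenant L takes 17 to reach its cap of 17 — 45 left.
Tenant Z takes 15 to reach its cap of 15 — 30 left.
Tenant H takes 20 to reach its cap of 20 — 10 left.
Give Tenant N 7 to hit its cap of 7 — 3 left.
Tenant Q: +3 (room for 15) → 3. Pool exhausted.
Total = 260×17 + 120×3 + 130×7 + 200×15 + 170×20 = 12090.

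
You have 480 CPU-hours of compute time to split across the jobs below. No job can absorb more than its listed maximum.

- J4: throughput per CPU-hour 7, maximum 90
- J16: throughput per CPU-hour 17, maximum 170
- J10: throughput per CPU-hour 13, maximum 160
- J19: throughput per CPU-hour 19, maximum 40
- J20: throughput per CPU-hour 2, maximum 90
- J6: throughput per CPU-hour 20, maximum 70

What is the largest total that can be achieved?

Rank by throughput per CPU-hour: J6 20 > J19 19 > J16 17 > J10 13 > J4 7 > J20 2.
J6: +70 to 70 (cap) → 410 left.
J19 takes 40 to reach its cap of 40 → 370 left.
J16 takes 170 to reach its cap of 170 → 200 left.
J10: +160 to 160 (cap) → 40 left.
Only 40 left; J4 takes them to reach 40.
Total = 7×40 + 17×170 + 13×160 + 19×40 + 20×70 = 7410.

7410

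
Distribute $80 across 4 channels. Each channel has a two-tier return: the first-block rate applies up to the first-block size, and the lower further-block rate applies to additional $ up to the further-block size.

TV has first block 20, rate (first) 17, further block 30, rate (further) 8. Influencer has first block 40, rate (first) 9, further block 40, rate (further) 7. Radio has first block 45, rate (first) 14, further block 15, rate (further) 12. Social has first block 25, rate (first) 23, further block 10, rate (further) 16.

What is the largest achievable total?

1425

Rank every tier by rate: Social/T1 23 > TV/T1 17 > Social/T2 16 > Radio/T1 14 > Radio/T2 12 > Influencer/T1 9 > TV/T2 8 > Influencer/T2 7.
Fill Social T1 block (25 at 23) ; 55 left.
TV/T1 (17): +20 ; 35 left.
Fill Social T2 block (10 at 16) ; 25 left.
Radio T1 at 14: only 25 left, fill 25.
Total = 23×25 + 17×20 + 16×10 + 14×25 = 1425.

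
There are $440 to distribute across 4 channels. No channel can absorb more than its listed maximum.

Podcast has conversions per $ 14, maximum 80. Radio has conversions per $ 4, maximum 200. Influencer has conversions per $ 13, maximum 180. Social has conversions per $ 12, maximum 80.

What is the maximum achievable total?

4820

Highest conversions per $ first: Podcast 14 > Influencer 13 > Social 12 > Radio 4.
Podcast: +80 to 80 (cap) ; 360 left.
Influencer: +180 to 180 (cap) ; 180 left.
Social takes 80 to reach its cap of 80 ; 100 left.
Only 100 left; Radio takes them to reach 100.
Total = 14×80 + 4×100 + 13×180 + 12×80 = 4820.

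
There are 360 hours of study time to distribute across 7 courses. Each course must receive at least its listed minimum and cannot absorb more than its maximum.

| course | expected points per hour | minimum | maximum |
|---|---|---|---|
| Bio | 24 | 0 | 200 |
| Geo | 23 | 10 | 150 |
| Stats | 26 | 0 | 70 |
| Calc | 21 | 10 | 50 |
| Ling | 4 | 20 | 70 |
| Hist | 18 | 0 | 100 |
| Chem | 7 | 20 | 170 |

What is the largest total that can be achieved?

7970

Meeting every minimum uses 0+10+0+10+20+0+20 = 60 hours, leaving 300.
Highest expected points per hour first: Stats 26 > Bio 24 > Geo 23 > Calc 21 > Hist 18 > Chem 7 > Ling 4.
Stats: +70 to 70 (cap) → 230 left.
Bio takes 200 more to reach its cap of 200 → 30 left.
Geo: +30 (room for 140) → 40. Pool exhausted.
Total = 24×200 + 23×40 + 26×70 + 21×10 + 4×20 + 7×20 = 7970.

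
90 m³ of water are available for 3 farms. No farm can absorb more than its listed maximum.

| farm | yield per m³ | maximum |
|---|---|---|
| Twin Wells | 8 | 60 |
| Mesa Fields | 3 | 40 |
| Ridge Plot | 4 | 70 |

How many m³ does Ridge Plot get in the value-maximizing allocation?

Rank by yield per m³: Twin Wells 8 > Ridge Plot 4 > Mesa Fields 3.
Twin Wells takes 60 to reach its cap of 60 — 30 left.
Ridge Plot: +30 (room for 70) → 30. Pool exhausted.

30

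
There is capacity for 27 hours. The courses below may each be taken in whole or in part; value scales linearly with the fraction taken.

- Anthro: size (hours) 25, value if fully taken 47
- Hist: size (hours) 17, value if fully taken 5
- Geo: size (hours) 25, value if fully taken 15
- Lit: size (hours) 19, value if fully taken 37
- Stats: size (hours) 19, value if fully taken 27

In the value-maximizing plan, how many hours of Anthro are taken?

Rank by value-to-size ratio: Lit 37/19≈1.95, Anthro 47/25≈1.88, Stats 27/19≈1.42, Geo 15/25≈0.6, Hist 5/17≈0.294.
Take all of Lit (19 hours, value 37) ; 8 hours left.
Fill the last 8 hours with part of Anthro: 8/25 of it earns 15.04.

8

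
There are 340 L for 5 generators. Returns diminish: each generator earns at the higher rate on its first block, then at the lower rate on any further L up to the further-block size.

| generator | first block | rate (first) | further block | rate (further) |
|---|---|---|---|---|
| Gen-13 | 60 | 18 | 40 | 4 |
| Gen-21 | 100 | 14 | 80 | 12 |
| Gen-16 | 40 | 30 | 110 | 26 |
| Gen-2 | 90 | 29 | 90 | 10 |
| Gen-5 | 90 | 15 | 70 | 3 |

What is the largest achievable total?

8350

Treat each block as its own option and order by rate: Gen-16/first 30 > Gen-2/first 29 > Gen-16/second 26 > Gen-13/first 18 > Gen-5/first 15 > Gen-21/first 14 > Gen-21/second 12 > Gen-2/second 10 > Gen-13/second 4 > Gen-5/second 3.
Gen-16/first (30): +40 — 300 left.
Gen-2 first at 29: fill all 90 — 210 left.
Gen-16 second at 26: fill all 110 — 100 left.
Gen-13 first at 18: fill all 60 — 40 left.
Gen-5/first: +40 of 90 at 15; pool empty.
Total = 30×40 + 29×90 + 26×110 + 18×60 + 15×40 = 8350.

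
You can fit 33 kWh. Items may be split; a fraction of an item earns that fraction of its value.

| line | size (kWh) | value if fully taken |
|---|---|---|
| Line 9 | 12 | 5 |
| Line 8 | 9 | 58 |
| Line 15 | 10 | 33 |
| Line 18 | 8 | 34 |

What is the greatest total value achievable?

Sort by value density: Line 8 58/9≈6.44, Line 18 34/8≈4.25, Line 15 33/10≈3.3, Line 9 5/12≈0.417.
Take all of Line 8 (9 kWh, value 58) — 24 kWh left.
Take all of Line 18 (8 kWh, value 34) — 16 kWh left.
Line 15: take in full, 10 kWh for value 33 — 6 left.
6 kWh left: a 6/12 share of Line 9 gives 5×6/12 = 2.5.
Total value = 127.5.

127.5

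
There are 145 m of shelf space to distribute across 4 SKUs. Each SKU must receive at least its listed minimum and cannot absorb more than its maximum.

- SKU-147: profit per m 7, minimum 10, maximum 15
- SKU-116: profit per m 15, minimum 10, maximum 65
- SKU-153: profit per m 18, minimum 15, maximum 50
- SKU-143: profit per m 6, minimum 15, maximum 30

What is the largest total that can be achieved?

2070

Meeting every minimum uses 10+10+15+15 = 50 m, leaving 95.
Highest profit per m first: SKU-153 18 > SKU-116 15 > SKU-147 7 > SKU-143 6.
SKU-153: +35 to 50 (cap) → 60 left.
SKU-116 takes 55 more to reach its cap of 65 → 5 left.
SKU-147 takes 5 more to reach its cap of 15 → 0 left.
Total = 7×15 + 15×65 + 18×50 + 6×15 = 2070.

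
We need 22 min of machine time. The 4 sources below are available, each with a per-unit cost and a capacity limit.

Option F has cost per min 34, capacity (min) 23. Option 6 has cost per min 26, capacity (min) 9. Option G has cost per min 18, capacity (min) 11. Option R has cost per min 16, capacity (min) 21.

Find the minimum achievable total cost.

354

Fill from the cheapest source first.
Option R (16): use full 21 → 1 min to go.
Option G at 18: take 1 of its 11 → requirement met.
Option 6, Option F: unused.
Cost = 21×16 + 1×18 = 354.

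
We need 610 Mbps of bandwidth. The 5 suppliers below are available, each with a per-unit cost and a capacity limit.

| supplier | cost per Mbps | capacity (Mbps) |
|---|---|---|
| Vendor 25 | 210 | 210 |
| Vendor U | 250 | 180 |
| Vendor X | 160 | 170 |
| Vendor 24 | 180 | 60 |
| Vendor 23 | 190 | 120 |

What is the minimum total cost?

117400

Use suppliers in increasing cost order.
Take 170 from Vendor X at 160 ; need 440 more.
Take 60 from Vendor 24 at 180 ; need 380 more.
Vendor 23 (190): use full 120 ; 260 Mbps to go.
Vendor 25 at 210: take all 210 Mbps ; 50 still needed.
Vendor U at 250: take 50 of its 180 ; requirement met.
Cost = 170×160 + 60×180 + 120×190 + 210×210 + 50×250 = 117400.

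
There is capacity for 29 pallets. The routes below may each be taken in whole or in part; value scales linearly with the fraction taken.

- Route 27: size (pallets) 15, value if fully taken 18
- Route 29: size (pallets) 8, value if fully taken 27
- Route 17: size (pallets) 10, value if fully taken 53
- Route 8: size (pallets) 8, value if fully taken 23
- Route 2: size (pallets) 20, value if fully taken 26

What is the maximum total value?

Rank by value-to-size ratio: Route 17 53/10≈5.3, Route 29 27/8≈3.38, Route 8 23/8≈2.88, Route 2 26/20≈1.3, Route 27 18/15≈1.2.
Route 17: take in full, 10 pallets for value 53 → 19 left.
Route 29: take in full, 8 pallets for value 27 → 11 left.
Route 8: take in full, 8 pallets for value 23 → 3 left.
3 pallets left: a 3/20 share of Route 2 gives 26×3/20 = 3.9.
Total value = 106.9.

106.9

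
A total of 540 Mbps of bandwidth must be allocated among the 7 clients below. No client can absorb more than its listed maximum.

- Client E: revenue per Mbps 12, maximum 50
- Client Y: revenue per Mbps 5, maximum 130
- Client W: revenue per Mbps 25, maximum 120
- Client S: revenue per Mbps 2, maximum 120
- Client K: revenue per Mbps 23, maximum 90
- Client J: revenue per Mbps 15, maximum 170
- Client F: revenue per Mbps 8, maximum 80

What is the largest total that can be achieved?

9010

Order the clients by revenue per Mbps: Client W 25 > Client K 23 > Client J 15 > Client E 12 > Client F 8 > Client Y 5 > Client S 2.
Client W takes 120 to reach its cap of 120 → 420 left.
Client K takes 90 to reach its cap of 90 → 330 left.
Give Client J 170 to hit its cap of 170 → 160 left.
Client E: +50 to 50 (cap) → 110 left.
Give Client F 80 to hit its cap of 80 → 30 left.
Only 30 left; Client Y takes them to reach 30.
Total = 12×50 + 5×30 + 25×120 + 23×90 + 15×170 + 8×80 = 9010.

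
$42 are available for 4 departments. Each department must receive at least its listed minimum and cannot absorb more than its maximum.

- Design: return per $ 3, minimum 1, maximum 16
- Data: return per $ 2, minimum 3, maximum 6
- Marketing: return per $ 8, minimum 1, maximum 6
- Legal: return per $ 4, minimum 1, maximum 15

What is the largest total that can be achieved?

Meeting every minimum uses 1+3+1+1 = 6 $, leaving 36.
Rank by return per $: Marketing 8 > Legal 4 > Design 3 > Data 2.
Marketing takes 5 more to reach its cap of 6 — 31 left.
Legal: +14 to 15 (cap) — 17 left.
Design takes 15 more to reach its cap of 16 — 2 left.
Data: +2 (room for 3) → 5. Pool exhausted.
Total = 3×16 + 2×5 + 8×6 + 4×15 = 166.

166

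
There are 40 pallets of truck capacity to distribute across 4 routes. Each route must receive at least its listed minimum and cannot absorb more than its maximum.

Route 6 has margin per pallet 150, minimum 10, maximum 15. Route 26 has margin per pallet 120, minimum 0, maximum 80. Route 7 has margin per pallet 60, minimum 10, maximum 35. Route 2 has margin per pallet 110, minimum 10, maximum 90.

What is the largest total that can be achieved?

Meeting every minimum uses 10+0+10+10 = 30 pallets, leaving 10.
Highest margin per pallet first: Route 6 150 > Route 26 120 > Route 2 110 > Route 7 60.
Give Route 6 5 more to hit its cap of 15 → 5 left.
Route 26: +5 (room for 80) → 5. Pool exhausted.
Total = 150×15 + 120×5 + 60×10 + 110×10 = 4550.

4550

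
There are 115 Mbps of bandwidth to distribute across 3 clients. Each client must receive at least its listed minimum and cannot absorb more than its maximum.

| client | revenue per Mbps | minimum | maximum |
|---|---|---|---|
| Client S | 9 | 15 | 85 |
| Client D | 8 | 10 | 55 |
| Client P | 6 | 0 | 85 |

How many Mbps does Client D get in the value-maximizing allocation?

Meeting every minimum uses 15+10+0 = 25 Mbps, leaving 90.
Order the clients by revenue per Mbps: Client S 9 > Client D 8 > Client P 6.
Give Client S 70 more to hit its cap of 85 — 20 left.
Client D: +20 (room for 45) → 30. Pool exhausted.

30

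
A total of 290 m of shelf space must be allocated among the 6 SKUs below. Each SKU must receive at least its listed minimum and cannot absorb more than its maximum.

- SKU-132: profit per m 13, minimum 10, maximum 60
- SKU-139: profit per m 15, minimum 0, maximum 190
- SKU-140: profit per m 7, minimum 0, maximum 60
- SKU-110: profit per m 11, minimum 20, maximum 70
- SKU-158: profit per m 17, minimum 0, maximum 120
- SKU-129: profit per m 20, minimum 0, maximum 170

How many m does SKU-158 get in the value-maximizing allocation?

90

Meeting every minimum uses 10+0+0+20+0+0 = 30 m, leaving 260.
Order the SKUs by profit per m: SKU-129 20 > SKU-158 17 > SKU-139 15 > SKU-132 13 > SKU-110 11 > SKU-140 7.
Give SKU-129 170 more to hit its cap of 170 ; 90 left.
SKU-158: +90 (room for 120) → 90. Pool exhausted.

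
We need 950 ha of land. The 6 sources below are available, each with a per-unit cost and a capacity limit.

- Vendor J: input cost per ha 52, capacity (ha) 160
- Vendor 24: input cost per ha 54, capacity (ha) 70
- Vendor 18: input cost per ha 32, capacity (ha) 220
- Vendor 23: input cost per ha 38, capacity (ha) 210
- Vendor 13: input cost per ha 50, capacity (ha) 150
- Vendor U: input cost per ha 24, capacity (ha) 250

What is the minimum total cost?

Cheapest first:
Vendor U (24): use full 250 — 700 ha to go.
Take 220 from Vendor 18 at 32 — need 480 more.
Take 210 from Vendor 23 at 38 — need 270 more.
Vendor 13 at 50: take all 150 ha — 120 still needed.
Vendor J at 52: take 120 of its 160 — requirement met.
Vendor 24: unused.
Cost = 250×24 + 220×32 + 210×38 + 150×50 + 120×52 = 34760.

34760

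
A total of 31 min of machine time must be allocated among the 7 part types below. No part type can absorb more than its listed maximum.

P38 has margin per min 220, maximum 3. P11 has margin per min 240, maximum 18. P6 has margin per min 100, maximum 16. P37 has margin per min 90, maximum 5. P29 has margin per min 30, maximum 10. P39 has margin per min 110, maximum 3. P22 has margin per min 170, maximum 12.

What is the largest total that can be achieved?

6680

Highest margin per min first: P11 240 > P38 220 > P22 170 > P39 110 > P6 100 > P37 90 > P29 30.
P11: +18 to 18 (cap) — 13 left.
P38 takes 3 to reach its cap of 3 — 10 left.
Only 10 left; P22 takes them to reach 10.
Total = 220×3 + 240×18 + 170×10 = 6680.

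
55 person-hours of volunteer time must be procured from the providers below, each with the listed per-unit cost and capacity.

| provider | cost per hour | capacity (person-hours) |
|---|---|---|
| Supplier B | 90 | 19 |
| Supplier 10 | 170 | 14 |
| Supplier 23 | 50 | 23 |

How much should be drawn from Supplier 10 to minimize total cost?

13

Cheapest first:
Supplier 23 at 50: take all 23 person-hours — 32 still needed.
Take 19 from Supplier B at 90 — need 13 more.
Supplier 10 at 170: take 13 of its 14 — requirement met.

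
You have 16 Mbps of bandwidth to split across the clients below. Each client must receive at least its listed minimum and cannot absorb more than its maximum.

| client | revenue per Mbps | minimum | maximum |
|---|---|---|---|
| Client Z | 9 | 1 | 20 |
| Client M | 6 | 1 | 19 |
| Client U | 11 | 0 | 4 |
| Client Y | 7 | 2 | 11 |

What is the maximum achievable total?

145

Meeting every minimum uses 1+1+0+2 = 4 Mbps, leaving 12.
Highest revenue per Mbps first: Client U 11 > Client Z 9 > Client Y 7 > Client M 6.
Give Client U 4 more to hit its cap of 4 ; 8 left.
Client Z: +8 (room for 19) → 9. Pool exhausted.
Total = 9×9 + 6×1 + 11×4 + 7×2 = 145.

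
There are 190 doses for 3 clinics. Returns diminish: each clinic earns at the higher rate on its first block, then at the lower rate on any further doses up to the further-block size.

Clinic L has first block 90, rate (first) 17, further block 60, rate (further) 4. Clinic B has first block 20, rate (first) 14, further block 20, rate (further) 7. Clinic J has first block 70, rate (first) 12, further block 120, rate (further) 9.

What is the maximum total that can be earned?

2740

Rank every tier by rate: Clinic L/tier1 17 > Clinic B/tier1 14 > Clinic J/tier1 12 > Clinic J/tier2 9 > Clinic B/tier2 7 > Clinic L/tier2 4.
Clinic L tier1 at 17: fill all 90 ; 100 left.
Fill Clinic B tier1 block (20 at 14) ; 80 left.
Clinic J/tier1 (12): +70 ; 10 left.
Clinic J/tier2: +10 of 120 at 9; pool empty.
Total = 17×90 + 14×20 + 12×70 + 9×10 = 2740.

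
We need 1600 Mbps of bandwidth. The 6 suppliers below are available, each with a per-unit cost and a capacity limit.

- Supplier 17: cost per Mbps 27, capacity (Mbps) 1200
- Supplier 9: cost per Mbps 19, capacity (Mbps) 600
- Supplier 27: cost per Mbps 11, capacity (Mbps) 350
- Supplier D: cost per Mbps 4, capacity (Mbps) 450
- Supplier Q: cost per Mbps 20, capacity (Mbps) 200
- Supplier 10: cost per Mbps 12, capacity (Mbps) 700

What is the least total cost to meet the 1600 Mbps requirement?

15950

Fill from the cheapest supplier first.
Supplier D (4): use full 450 ; 1150 Mbps to go.
Supplier 27 at 11: take all 350 Mbps ; 800 still needed.
Supplier 10 at 12: take all 700 Mbps ; 100 still needed.
Take 100 from Supplier 9 at 19 to finish.
Supplier Q, Supplier 17: unused.
Cost = 450×4 + 350×11 + 700×12 + 100×19 = 15950.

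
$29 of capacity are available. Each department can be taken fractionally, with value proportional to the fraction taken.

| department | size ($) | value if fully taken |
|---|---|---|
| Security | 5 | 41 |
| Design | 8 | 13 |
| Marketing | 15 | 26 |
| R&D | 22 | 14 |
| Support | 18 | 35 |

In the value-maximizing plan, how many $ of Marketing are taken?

6

Rank by value-to-size ratio: Security 41/5≈8.2, Support 35/18≈1.94, Marketing 26/15≈1.73, Design 13/8≈1.62, R&D 14/22≈0.636.
All 5 $ of Security fit (value 41) → 24 remain.
Support: take in full, 18 $ for value 35 → 6 left.
6 $ left: a 6/15 share of Marketing gives 26×6/15 = 10.4.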